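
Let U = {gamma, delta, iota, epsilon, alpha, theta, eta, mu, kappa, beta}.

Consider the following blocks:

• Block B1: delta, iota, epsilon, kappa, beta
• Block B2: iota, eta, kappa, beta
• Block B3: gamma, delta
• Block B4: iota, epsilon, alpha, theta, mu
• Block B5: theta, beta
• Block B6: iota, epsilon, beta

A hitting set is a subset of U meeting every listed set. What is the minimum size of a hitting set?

The 3 items {delta, iota, theta} hit every block.
No choice of 2 items meets every block, so 3 is the minimum.

3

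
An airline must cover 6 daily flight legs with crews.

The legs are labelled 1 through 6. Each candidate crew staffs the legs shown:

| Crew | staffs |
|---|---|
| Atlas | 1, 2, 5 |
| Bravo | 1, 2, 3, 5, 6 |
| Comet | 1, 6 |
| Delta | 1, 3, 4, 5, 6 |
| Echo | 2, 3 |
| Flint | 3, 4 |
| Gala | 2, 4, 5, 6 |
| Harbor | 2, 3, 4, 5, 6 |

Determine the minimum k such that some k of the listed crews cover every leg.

Atlas and Harbor together: Atlas ∪ Harbor = {1, 2, 3, 4, 5, 6} — every leg is covered.
No single crew has all 6 legs (the largest, Bravo, has 5), so 2 is optimal.

2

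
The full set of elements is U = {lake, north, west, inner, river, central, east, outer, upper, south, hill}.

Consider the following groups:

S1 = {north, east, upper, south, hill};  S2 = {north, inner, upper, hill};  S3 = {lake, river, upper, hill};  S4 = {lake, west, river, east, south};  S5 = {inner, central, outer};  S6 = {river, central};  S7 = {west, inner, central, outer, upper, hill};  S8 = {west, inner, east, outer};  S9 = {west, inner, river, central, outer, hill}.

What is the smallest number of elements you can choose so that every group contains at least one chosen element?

3

H = {central, east, hill} meets every group (each contains at least one member of H), and |H| = 3.
No choice of 2 elements meets every group, so 3 is the minimum.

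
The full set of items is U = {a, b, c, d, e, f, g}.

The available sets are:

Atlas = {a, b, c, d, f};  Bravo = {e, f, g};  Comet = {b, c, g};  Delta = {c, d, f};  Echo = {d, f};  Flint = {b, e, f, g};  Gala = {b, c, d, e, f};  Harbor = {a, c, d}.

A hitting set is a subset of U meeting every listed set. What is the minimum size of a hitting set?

2

H = {d, g} meets every set (each contains at least one member of H), and |H| = 2.
The sets Bravo, Harbor are pairwise disjoint, so any hitting set needs a separate item for each — at least 2. Hence 2 is optimal.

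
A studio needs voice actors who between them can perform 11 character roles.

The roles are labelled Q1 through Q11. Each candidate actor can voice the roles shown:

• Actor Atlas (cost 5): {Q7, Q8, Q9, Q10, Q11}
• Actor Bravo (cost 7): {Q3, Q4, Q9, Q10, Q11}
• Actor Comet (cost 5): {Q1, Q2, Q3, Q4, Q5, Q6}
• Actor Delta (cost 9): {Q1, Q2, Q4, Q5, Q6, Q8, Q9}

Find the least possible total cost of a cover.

10

Atlas, Comet together cover every role (Atlas ∪ Comet = {Q1, Q2, Q3, Q4, Q5, Q6, Q7, Q8, Q9, Q10, Q11}); total cost 5 + 5 = 10.
No covering selection has total cost below 10.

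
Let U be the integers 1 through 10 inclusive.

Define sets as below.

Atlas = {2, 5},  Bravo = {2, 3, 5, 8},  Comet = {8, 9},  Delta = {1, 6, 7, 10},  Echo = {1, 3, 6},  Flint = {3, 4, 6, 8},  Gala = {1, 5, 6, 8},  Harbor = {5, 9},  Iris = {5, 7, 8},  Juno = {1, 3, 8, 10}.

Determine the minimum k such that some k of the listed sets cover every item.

4

Atlas, Delta, Flint, and Harbor cover everything between them: the union {1, 2, 3, 4, 5, 6, 7, 8, 9, 10} is all of U.
No 3 of the 10 sets cover everything (all 120 combinations miss at least one item), so 4 is optimal.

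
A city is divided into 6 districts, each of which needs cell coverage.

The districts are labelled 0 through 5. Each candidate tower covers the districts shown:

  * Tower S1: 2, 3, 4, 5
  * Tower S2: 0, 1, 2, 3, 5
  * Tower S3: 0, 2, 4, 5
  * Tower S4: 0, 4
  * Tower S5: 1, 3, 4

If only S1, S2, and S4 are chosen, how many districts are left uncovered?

0

Union of S1, S2, S4 = {0, 1, 2, 3, 4, 5} — that's every district, so 0 are uncovered.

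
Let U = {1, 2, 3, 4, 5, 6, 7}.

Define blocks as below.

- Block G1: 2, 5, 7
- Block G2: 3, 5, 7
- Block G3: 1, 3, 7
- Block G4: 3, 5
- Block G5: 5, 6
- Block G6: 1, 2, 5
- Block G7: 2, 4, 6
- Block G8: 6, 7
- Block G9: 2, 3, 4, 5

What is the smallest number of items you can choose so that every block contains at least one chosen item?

3

H = {3, 5, 6} meets every block (each contains at least one member of H), and |H| = 3.
No choice of 2 items meets every block, so 3 is the minimum.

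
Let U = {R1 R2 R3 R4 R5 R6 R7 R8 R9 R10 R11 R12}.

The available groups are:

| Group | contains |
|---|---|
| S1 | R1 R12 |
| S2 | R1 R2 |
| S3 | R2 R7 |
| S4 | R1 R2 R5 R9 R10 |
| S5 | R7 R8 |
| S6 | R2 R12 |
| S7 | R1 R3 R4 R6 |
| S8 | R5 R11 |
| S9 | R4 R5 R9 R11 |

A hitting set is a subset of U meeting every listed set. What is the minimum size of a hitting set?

The 4 points {R1, R2, R5, R8} hit every group.
The groups S5, S6, S7, S8 are pairwise disjoint, so any hitting set needs a separate point for each — at least 4. Hence 4 is optimal.

4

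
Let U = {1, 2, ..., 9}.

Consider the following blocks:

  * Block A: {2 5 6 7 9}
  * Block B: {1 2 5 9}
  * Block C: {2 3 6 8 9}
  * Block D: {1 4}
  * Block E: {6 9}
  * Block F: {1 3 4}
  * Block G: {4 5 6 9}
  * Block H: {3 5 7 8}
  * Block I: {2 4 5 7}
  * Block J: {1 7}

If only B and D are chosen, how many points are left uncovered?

4

Union of B, D = {1, 2, 4, 5, 9}.
Not covered: 3, 6, 7, 8 — 4 points.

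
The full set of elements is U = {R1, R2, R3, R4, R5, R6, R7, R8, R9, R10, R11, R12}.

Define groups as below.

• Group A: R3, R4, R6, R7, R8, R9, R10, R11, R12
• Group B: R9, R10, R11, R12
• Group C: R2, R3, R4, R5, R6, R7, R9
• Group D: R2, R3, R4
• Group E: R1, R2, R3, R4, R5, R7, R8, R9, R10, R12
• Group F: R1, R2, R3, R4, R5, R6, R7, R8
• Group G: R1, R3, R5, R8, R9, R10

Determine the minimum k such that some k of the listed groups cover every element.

2

Take {A, F}. Their union is {R1, R2, R3, R4, R5, R6, R7, R8, R9, R10, R11, R12}, which is all 12 elements.
No single group has all 12 elements (the largest, E, has 10), so 2 is optimal.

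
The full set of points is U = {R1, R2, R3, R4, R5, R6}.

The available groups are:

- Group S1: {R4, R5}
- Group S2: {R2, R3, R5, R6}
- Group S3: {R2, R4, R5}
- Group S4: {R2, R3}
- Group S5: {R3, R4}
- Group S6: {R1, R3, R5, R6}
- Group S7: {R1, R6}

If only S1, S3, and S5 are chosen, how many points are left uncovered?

Union of S1, S3, S5 = {R2, R3, R4, R5}.
Not covered: R1, R6 — 2 points.

2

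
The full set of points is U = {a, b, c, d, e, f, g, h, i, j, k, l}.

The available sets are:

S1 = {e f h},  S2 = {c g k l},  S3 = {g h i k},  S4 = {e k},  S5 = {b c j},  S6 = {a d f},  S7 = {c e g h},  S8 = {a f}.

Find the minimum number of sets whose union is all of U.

5

Take {S1, S2, S3, S5, S6}. Their union is {a, b, c, d, e, f, g, h, i, j, k, l}, which is all 12 points.
No 4 of the 8 sets cover everything (all 70 combinations miss at least one point), so 5 is optimal.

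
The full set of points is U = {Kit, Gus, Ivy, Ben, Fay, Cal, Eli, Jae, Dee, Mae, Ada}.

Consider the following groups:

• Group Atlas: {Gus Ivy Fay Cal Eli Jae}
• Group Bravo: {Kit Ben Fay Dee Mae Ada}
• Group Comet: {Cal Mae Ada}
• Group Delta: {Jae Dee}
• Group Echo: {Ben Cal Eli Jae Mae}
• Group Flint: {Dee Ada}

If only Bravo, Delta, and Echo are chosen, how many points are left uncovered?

Union of Bravo, Delta, Echo = {Kit, Ben, Fay, Cal, Eli, Jae, Dee, Mae, Ada}.
Not covered: Gus, Ivy — 2 points.

2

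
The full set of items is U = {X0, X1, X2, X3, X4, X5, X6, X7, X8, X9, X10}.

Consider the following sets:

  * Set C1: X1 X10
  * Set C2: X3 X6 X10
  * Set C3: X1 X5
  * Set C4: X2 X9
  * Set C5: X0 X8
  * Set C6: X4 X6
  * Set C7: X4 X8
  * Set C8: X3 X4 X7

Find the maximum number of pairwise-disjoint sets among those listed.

4

C2, C3, C4, C5 are pairwise disjoint (C2={X3,X6,X10}; C3={X1,X5}; C4={X2,X9}; C5={X0,X8}).
Every remaining set overlaps one of these, and no 5 of the listed sets are pairwise disjoint, so 4 is the maximum.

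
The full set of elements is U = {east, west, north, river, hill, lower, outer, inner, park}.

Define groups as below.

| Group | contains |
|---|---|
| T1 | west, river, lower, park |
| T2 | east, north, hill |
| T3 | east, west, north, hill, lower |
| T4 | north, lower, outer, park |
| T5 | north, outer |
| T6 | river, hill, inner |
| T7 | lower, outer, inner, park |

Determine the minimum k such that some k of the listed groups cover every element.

3

T3, T4, and T6 cover everything between them: the union {east, west, north, river, hill, lower, outer, inner, park} is all of U.
No 2 of the 7 groups cover everything (all 21 combinations miss at least one element), so 3 is optimal.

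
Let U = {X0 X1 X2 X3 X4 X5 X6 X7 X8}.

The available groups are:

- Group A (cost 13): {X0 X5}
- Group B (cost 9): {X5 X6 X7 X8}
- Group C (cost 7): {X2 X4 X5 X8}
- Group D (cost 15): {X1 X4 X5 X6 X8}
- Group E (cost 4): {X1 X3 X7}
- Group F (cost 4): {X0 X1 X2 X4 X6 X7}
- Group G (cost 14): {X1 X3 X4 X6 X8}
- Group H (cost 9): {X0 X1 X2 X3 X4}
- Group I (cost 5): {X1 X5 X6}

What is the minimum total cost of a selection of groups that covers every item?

15

C, E, F together cover every item (C ∪ E ∪ F = {X0, X1, X2, X3, X4, X5, X6, X7, X8}); total cost 7 + 4 + 4 = 15.
No covering selection has total cost below 15.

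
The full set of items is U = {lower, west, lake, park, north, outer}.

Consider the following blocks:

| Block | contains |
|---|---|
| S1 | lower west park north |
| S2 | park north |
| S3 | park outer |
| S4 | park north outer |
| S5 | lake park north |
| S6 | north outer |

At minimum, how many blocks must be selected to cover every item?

S1, S3, and S5 cover everything between them: the union {lower, west, lake, park, north, outer} is all of U.
Only S1 contains lower, so S1 is forced; the remaining 2 items need at least 2 more blocks (each remaining block adds at most 1) — so at least 3 blocks are needed, and 3 is optimal.

3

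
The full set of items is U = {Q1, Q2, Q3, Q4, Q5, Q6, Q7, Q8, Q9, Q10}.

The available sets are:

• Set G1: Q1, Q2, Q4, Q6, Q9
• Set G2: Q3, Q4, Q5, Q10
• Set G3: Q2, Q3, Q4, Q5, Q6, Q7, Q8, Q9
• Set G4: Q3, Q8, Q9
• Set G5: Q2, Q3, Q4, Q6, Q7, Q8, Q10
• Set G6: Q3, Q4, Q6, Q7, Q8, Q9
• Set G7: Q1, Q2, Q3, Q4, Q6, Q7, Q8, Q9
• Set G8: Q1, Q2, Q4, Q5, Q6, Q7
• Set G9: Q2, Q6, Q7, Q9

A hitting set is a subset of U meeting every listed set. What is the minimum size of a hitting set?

The 2 items {Q2, Q3} hit every set.
The sets G4, G8 are pairwise disjoint, so any hitting set needs a separate item for each — at least 2. Hence 2 is optimal.

2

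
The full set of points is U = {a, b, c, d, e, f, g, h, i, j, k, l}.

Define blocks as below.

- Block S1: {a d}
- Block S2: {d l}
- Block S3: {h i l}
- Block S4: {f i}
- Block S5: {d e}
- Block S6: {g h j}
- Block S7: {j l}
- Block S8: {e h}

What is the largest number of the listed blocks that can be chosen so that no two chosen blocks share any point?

S1, S4, S7, S8 are pairwise disjoint (S1={a,d}; S4={f,i}; S7={j,l}; S8={e,h}).
Every remaining block overlaps one of these, and no 5 of the listed blocks are pairwise disjoint, so 4 is the maximum.

4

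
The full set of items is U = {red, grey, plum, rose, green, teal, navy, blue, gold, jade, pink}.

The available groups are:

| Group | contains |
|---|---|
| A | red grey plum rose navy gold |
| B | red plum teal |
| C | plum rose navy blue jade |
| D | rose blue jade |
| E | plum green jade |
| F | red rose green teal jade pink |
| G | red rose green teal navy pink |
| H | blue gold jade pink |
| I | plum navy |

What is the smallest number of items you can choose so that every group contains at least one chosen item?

3

T = {plum, teal, jade} meets every group (each contains at least one member of T), and |T| = 3.
No choice of 2 items meets every group, so 3 is the minimum.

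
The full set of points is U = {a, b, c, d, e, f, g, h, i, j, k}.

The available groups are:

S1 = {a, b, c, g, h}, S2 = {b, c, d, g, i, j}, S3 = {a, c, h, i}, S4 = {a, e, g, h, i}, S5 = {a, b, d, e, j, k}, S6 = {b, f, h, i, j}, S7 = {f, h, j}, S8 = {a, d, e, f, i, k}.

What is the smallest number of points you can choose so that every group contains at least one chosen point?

The 2 points {a, j} hit every group.
No single point lies in every group, so at least 2 are needed and 2 is optimal.

2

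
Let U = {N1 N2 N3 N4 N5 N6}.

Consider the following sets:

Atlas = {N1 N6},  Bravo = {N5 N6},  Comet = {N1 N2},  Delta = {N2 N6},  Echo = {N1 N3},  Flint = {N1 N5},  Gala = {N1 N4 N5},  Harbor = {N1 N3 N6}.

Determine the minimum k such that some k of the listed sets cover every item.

Delta and Echo and Gala together: Delta ∪ Echo ∪ Gala = {N1, N2, N3, N4, N5, N6} — every item is covered.
Only Gala contains N4, so Gala is forced; the remaining 3 items need at least 2 more sets (each remaining set adds at most 2) — so at least 3 sets are needed, and 3 is optimal.

3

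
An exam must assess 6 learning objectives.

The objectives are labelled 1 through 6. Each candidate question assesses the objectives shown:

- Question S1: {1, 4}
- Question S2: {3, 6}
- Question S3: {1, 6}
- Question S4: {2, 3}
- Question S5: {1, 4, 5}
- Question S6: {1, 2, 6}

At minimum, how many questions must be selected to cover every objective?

S2 and S5 and S6 together: S2 ∪ S5 ∪ S6 = {1, 2, 3, 4, 5, 6} — every objective is covered.
Only S5 contains 5, so S5 is forced; the remaining 3 objectives need at least 2 more questions (each remaining question adds at most 2) — so at least 3 questions are needed, and 3 is optimal.

3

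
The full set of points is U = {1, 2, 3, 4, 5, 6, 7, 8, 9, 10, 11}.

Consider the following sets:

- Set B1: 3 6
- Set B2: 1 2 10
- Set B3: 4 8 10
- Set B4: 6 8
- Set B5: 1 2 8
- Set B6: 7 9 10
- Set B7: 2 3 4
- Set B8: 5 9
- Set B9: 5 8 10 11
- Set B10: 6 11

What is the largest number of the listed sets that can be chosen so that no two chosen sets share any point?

B6, B7, B10 are pairwise disjoint (B6={7,9,10}; B7={2,3,4}; B10={6,11}).
Every remaining set overlaps one of these, and no 4 of the listed sets are pairwise disjoint, so 3 is the maximum.

3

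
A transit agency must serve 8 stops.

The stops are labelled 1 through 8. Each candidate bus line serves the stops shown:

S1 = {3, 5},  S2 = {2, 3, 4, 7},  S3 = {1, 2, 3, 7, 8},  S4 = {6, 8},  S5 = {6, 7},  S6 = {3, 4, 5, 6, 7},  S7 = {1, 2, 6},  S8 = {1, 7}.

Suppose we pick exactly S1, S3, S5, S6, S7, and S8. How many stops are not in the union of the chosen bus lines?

0

Union of S1, S3, S5, S6, S7, S8 = {1, 2, 3, 4, 5, 6, 7, 8} — that's every stop, so 0 are uncovered.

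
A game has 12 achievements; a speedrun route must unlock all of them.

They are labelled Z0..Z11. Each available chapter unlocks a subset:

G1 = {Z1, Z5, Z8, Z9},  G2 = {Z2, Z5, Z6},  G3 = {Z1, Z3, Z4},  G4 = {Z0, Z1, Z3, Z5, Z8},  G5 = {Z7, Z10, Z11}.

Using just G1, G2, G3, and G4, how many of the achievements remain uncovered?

Union of G1, G2, G3, G4 = {Z0, Z1, Z2, Z3, Z4, Z5, Z6, Z8, Z9}.
Not covered: Z7, Z10, Z11 — 3 achievements.

3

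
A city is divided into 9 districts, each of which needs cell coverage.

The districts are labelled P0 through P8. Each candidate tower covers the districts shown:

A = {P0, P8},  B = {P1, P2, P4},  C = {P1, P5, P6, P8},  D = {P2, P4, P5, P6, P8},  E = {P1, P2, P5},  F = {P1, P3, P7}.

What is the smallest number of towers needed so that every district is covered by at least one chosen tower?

Take {A, D, F}. Their union is {P0, P1, P2, P3, P4, P5, P6, P7, P8}, which is all 9 districts.
Only A contains P0, so A is forced; the remaining 7 districts need at least 2 more towers (each remaining tower adds at most 4) — so at least 3 towers are needed, and 3 is optimal.

3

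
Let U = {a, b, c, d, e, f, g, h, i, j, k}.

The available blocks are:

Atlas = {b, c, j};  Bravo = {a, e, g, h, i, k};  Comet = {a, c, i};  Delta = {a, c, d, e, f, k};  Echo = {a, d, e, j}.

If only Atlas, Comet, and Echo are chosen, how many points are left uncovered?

4

Union of Atlas, Comet, Echo = {a, b, c, d, e, i, j}.
Not covered: f, g, h, k — 4 points.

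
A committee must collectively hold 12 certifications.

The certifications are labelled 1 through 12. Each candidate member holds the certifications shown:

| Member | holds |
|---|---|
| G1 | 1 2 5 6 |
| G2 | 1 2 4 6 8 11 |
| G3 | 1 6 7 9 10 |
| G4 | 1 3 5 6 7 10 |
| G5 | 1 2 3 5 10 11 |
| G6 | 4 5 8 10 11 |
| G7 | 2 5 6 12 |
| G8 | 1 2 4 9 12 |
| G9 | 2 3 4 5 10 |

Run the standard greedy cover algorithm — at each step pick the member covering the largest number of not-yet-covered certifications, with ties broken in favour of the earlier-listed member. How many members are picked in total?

3

Greedy: pick G2 (covers 6 new) → pick G4 (covers 4 new) → pick G8 (covers 2 new). Total picks: 3.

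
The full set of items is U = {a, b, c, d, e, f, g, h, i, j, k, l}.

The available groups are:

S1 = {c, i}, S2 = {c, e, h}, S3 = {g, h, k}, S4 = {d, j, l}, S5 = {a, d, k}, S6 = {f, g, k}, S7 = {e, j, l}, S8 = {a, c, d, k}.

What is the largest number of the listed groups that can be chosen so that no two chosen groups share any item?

S2, S4, S6 are pairwise disjoint (S2={c,e,h}; S4={d,j,l}; S6={f,g,k}).
Every remaining group overlaps one of these, and no 4 of the listed groups are pairwise disjoint, so 3 is the maximum.

3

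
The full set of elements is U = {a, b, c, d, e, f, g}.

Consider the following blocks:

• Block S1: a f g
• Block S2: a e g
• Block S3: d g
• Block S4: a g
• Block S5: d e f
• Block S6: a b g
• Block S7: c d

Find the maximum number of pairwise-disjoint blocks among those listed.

S6, S7 are pairwise disjoint (S6={a,b,g}; S7={c,d}).
Every remaining block overlaps one of these, and no 3 of the listed blocks are pairwise disjoint, so 2 is the maximum.

2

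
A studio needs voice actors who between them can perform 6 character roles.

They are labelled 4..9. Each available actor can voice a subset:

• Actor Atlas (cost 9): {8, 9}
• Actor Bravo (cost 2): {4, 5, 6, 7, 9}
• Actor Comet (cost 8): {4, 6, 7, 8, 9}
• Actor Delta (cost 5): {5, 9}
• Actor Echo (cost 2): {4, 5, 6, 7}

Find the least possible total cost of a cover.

Bravo, Comet together cover every role (Bravo ∪ Comet = {4, 5, 6, 7, 8, 9}); total cost 2 + 8 = 10.
No covering selection has total cost below 10.

10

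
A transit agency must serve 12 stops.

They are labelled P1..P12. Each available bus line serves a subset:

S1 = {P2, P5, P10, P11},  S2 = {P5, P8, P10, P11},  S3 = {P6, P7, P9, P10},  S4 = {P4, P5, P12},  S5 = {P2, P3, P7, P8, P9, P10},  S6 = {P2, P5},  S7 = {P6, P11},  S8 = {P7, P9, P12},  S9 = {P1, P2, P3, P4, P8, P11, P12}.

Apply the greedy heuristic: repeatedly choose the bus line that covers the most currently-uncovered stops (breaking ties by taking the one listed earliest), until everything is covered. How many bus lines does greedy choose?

3

Greedy: pick S9 (covers 7 new) → pick S3 (covers 4 new) → pick S1 (covers 1 new). Total picks: 3.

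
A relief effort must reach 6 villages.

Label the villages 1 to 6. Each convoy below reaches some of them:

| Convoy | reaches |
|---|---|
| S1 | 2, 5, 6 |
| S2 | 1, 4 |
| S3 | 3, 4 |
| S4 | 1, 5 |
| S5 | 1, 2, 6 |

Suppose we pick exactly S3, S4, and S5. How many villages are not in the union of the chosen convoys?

0

Union of S3, S4, S5 = {1, 2, 3, 4, 5, 6} — that's every village, so 0 are uncovered.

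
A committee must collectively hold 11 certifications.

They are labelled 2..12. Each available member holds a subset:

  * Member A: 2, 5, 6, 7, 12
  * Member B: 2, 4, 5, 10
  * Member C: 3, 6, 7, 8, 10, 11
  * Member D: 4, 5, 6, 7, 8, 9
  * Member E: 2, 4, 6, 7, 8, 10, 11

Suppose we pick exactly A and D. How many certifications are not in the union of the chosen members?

Union of A, D = {2, 4, 5, 6, 7, 8, 9, 12}.
Not covered: 3, 10, 11 — 3 certifications.

3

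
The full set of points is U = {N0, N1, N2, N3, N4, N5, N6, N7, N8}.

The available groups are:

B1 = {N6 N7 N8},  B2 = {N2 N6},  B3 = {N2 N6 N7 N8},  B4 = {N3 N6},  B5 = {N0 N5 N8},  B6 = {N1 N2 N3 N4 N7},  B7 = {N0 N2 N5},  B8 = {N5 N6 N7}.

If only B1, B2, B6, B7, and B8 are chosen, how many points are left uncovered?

0

Union of B1, B2, B6, B7, B8 = {N0, N1, N2, N3, N4, N5, N6, N7, N8} — that's every point, so 0 are uncovered.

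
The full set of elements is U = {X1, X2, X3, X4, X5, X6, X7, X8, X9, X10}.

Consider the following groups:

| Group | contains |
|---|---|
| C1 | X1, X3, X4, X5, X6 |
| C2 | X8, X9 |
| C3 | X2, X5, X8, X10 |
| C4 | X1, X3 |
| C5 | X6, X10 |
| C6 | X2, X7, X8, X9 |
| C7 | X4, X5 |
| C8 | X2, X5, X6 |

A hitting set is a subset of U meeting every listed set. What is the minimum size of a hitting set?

H = {X1, X5, X6, X8} meets every group (each contains at least one member of H), and |H| = 4.
The groups C2, C4, C5, C7 are pairwise disjoint, so any hitting set needs a separate element for each — at least 4. Hence 4 is optimal.

4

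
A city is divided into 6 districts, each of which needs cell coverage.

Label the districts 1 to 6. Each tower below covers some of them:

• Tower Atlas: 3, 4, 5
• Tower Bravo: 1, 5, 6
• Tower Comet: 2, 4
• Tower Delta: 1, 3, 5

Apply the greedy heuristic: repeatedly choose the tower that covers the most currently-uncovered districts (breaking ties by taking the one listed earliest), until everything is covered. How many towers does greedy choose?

3

Greedy: pick Atlas (covers 3 new) → pick Bravo (covers 2 new) → pick Comet (covers 1 new). Total picks: 3.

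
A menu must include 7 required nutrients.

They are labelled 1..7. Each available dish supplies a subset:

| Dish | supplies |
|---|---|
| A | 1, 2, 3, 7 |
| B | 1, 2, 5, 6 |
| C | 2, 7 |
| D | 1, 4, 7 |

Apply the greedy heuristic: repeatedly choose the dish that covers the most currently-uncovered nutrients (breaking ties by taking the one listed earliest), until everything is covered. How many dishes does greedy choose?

3

Greedy: pick A (covers 4 new) → pick B (covers 2 new) → pick D (covers 1 new). Total picks: 3.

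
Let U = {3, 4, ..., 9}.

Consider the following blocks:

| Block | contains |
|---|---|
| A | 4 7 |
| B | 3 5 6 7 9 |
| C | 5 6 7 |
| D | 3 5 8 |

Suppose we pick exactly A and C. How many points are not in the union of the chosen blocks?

Union of A, C = {4, 5, 6, 7}.
Not covered: 3, 8, 9 — 3 points.

3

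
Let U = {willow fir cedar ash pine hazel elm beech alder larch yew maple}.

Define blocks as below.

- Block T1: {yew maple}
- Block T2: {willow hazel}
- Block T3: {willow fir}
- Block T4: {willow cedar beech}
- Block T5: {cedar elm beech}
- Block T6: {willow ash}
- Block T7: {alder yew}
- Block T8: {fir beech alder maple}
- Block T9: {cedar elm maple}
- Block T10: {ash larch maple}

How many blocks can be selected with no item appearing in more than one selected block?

T3, T5, T7, T10 are pairwise disjoint (T3={willow,fir}; T5={cedar,elm,beech}; T7={alder,yew}; T10={ash,larch,maple}).
Every remaining block overlaps one of these, and no 5 of the listed blocks are pairwise disjoint, so 4 is the maximum.

4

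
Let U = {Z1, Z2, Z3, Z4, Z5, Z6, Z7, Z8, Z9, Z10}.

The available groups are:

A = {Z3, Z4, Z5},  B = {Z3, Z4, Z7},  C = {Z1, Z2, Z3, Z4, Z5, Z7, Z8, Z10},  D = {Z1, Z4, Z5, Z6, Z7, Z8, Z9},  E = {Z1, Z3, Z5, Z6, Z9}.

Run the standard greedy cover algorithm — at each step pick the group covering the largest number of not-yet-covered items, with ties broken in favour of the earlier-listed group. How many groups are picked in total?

Greedy: pick C (covers 8 new) → pick D (covers 2 new). Total picks: 2.

2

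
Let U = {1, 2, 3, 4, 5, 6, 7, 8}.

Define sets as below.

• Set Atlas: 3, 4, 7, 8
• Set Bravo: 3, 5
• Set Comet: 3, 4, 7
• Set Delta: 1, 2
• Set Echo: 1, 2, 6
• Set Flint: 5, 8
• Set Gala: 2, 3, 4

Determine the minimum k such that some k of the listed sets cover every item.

3

Comet and Echo and Flint together: Comet ∪ Echo ∪ Flint = {1, 2, 3, 4, 5, 6, 7, 8} — every item is covered.
Only Echo contains 6, so Echo is forced; the remaining 5 items need at least 2 more sets (each remaining set adds at most 4) — so at least 3 sets are needed, and 3 is optimal.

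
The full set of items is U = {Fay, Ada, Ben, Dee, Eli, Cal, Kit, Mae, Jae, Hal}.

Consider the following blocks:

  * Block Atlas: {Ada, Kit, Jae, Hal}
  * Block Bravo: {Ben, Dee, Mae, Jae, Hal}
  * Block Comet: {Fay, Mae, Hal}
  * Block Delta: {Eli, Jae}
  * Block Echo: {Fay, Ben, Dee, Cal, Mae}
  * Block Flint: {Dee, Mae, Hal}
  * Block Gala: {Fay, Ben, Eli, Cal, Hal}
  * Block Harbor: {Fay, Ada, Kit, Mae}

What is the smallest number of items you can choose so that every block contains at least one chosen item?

3

H = {Mae, Jae, Hal} meets every block (each contains at least one member of H), and |H| = 3.
No choice of 2 items meets every block, so 3 is the minimum.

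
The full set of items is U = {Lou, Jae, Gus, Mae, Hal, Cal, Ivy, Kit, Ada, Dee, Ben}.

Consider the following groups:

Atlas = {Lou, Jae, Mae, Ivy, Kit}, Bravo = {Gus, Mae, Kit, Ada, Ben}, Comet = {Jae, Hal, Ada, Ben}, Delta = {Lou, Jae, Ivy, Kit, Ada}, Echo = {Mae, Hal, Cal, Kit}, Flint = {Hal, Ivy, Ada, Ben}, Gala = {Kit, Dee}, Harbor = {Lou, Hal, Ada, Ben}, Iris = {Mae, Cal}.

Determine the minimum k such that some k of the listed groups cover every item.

4

Take {Atlas, Bravo, Echo, Gala}. Their union is {Lou, Jae, Gus, Mae, Hal, Cal, Ivy, Kit, Ada, Dee, Ben}, which is all 11 items.
Only Gala contains Dee, so Gala is forced; the remaining 9 items need at least 3 more groups (each remaining group adds at most 4) — so at least 4 groups are needed, and 4 is optimal.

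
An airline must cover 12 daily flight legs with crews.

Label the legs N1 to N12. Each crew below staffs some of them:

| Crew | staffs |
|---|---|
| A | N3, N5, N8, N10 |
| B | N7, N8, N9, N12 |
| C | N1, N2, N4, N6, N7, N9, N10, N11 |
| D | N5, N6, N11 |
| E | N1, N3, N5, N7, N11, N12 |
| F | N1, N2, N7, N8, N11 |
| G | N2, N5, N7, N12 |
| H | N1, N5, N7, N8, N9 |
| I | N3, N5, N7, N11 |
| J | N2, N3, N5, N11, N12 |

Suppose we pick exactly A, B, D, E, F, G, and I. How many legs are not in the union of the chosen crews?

Union of A, B, D, E, F, G, I = {N1, N2, N3, N5, N6, N7, N8, N9, N10, N11, N12}.
Not covered: N4 — 1 leg.

1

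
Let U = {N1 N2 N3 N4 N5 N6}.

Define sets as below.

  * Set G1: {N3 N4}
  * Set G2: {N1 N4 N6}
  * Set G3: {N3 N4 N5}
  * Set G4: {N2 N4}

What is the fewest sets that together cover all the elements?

G2, G3, and G4 cover everything between them: the union {N1, N2, N3, N4, N5, N6} is all of U.
Only G2 contains N1, so G2 is forced; the remaining 3 elements need at least 2 more sets (each remaining set adds at most 2) — so at least 3 sets are needed, and 3 is optimal.

3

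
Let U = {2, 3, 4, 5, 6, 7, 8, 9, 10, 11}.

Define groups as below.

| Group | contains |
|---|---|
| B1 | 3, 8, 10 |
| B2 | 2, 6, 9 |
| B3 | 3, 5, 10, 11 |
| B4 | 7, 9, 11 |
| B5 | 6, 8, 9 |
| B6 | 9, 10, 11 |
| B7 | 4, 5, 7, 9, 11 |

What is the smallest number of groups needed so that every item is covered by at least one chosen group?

B1, B2, and B7 cover everything between them: the union {2, 3, 4, 5, 6, 7, 8, 9, 10, 11} is all of U.
Only B2 contains 2, so B2 is forced; the remaining 7 items need at least 2 more groups (each remaining group adds at most 4) — so at least 3 groups are needed, and 3 is optimal.

3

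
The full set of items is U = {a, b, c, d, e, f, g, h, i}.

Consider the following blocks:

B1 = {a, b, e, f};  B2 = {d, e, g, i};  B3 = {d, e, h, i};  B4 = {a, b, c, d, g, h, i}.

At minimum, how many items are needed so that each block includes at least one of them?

2

T = {d, f} meets every block (each contains at least one member of T), and |T| = 2.
No single item lies in every block, so at least 2 are needed and 2 is optimal.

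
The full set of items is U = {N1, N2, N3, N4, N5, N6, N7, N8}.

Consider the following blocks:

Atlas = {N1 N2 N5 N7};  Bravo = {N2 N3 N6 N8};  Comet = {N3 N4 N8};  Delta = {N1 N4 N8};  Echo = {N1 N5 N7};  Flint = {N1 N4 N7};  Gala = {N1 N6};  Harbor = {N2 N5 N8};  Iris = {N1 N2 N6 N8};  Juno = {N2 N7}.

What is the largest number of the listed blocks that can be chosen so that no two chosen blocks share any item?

3

Comet, Gala, Juno are pairwise disjoint (Comet={N3,N4,N8}; Gala={N1,N6}; Juno={N2,N7}).
Every remaining block overlaps one of these, and no 4 of the listed blocks are pairwise disjoint, so 3 is the maximum.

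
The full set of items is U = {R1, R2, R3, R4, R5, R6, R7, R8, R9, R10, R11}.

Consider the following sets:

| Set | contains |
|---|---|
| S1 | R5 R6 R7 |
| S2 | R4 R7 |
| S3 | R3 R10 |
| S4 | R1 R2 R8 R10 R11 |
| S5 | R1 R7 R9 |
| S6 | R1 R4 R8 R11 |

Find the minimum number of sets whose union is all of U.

5

Take {S1, S3, S4, S5, S6}. Their union is {R1, R2, R3, R4, R5, R6, R7, R8, R9, R10, R11}, which is all 11 items.
No 4 of the 6 sets cover everything (all 15 combinations miss at least one item), so 5 is optimal.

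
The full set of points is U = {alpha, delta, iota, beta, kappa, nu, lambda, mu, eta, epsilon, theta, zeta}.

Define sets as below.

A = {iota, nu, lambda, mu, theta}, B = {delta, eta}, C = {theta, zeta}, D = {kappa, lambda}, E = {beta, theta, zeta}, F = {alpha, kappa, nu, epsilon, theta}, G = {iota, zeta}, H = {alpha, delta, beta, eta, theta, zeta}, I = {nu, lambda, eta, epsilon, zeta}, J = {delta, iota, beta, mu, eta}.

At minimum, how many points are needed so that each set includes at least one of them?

T = {kappa, nu, eta, zeta} meets every set (each contains at least one member of T), and |T| = 4.
No choice of 3 points meets every set, so 4 is the minimum.

4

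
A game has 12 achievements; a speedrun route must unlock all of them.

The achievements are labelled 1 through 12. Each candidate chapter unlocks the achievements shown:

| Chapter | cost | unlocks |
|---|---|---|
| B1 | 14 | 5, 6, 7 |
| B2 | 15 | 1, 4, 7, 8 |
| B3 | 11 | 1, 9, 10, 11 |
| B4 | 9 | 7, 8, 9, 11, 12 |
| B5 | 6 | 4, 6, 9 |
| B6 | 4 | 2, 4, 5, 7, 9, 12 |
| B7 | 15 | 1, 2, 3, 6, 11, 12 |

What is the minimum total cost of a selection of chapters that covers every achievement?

39

B3, B4, B6, B7 together cover every achievement (B3 ∪ B4 ∪ B6 ∪ B7 = {1, 2, 3, 4, 5, 6, 7, 8, 9, 10, 11, 12}); total cost 11 + 9 + 4 + 15 = 39.
The greedy pick B6, B3, B5, B4, B7 costs 45; no covering selection beats 39.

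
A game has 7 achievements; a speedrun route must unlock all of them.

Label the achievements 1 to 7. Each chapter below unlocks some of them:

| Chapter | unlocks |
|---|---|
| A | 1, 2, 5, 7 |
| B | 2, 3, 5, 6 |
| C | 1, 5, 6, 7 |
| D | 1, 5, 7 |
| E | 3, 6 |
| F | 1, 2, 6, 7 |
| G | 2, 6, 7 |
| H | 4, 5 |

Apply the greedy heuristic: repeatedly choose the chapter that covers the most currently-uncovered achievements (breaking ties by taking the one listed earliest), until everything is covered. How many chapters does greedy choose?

Greedy: pick A (covers 4 new) → pick B (covers 2 new) → pick H (covers 1 new). Total picks: 3.

3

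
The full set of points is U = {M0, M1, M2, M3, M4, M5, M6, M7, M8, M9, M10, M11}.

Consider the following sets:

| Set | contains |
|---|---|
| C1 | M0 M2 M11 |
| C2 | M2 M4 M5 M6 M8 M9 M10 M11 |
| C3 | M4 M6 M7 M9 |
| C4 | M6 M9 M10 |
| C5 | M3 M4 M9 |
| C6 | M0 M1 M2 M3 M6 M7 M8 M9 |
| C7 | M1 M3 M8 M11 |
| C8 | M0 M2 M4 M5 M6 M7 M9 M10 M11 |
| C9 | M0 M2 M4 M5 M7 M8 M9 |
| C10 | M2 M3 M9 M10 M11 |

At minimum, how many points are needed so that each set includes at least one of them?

The 2 points {M9, M11} hit every set.
The sets C1, C4 are pairwise disjoint, so any hitting set needs a separate point for each — at least 2. Hence 2 is optimal.

2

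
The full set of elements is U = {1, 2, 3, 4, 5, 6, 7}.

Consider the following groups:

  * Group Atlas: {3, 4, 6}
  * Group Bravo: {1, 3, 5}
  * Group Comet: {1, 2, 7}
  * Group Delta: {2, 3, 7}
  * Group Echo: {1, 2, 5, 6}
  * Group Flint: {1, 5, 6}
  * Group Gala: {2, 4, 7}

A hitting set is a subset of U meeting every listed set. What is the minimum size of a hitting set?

Take H = {2, 3, 5}. Each listed group contains at least one of these, so H is a hitting set of size 3.
No choice of 2 elements meets every group, so 3 is the minimum.

3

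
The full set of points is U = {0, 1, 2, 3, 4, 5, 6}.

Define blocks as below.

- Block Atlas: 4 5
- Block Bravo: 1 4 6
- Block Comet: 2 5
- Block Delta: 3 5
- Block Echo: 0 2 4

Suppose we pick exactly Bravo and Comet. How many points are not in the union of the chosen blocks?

2

Union of Bravo, Comet = {1, 2, 4, 5, 6}.
Not covered: 0, 3 — 2 points.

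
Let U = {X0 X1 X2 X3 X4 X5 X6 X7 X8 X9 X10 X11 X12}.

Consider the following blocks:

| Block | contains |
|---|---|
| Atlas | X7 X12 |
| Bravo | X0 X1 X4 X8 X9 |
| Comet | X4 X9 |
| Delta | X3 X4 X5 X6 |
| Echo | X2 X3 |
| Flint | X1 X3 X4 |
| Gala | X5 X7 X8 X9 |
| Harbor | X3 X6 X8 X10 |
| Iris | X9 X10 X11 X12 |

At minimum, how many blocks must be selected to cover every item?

5

Take {Bravo, Echo, Gala, Harbor, Iris}. Their union is {X0, X1, X2, X3, X4, X5, X6, X7, X8, X9, X10, X11, X12}, which is all 13 items.
No 4 of the 9 blocks cover everything (all 126 combinations miss at least one item), so 5 is optimal.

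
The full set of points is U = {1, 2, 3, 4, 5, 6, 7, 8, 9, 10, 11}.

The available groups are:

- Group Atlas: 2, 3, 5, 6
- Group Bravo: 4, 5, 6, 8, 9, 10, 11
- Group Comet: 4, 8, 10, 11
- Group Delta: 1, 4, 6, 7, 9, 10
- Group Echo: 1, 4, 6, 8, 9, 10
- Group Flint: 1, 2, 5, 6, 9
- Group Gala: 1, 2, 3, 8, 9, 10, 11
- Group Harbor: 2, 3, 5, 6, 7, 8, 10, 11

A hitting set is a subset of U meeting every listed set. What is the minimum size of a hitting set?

2

H = {6, 8} meets every group (each contains at least one member of H), and |H| = 2.
The groups Atlas, Comet are pairwise disjoint, so any hitting set needs a separate point for each — at least 2. Hence 2 is optimal.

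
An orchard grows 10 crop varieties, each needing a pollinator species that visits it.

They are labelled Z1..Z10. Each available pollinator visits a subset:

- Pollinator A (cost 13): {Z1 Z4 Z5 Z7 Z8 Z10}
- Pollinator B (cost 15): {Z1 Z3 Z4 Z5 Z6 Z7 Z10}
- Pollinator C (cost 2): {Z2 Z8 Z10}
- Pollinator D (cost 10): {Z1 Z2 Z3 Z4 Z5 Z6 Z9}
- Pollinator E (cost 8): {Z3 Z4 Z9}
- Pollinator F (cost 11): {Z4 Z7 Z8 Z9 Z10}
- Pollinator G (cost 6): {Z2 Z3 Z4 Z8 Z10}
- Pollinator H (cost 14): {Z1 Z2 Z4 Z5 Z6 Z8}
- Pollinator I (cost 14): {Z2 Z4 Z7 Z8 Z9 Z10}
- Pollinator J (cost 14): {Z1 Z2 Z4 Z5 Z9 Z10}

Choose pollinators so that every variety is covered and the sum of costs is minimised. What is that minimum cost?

21

D, F together cover every variety (D ∪ F = {Z1, Z2, Z3, Z4, Z5, Z6, Z7, Z8, Z9, Z10}); total cost 10 + 11 = 21.
The greedy pick C, D, F costs 23; no covering selection beats 21.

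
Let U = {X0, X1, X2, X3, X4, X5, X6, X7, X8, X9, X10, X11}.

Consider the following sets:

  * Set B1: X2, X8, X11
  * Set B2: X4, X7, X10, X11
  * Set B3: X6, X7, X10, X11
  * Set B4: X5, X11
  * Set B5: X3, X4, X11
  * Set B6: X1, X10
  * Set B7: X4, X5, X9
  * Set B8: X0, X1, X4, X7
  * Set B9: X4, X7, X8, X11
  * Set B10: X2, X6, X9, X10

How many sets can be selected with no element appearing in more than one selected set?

3

B1, B6, B7 are pairwise disjoint (B1={X2,X8,X11}; B6={X1,X10}; B7={X4,X5,X9}).
Every remaining set overlaps one of these, and no 4 of the listed sets are pairwise disjoint, so 3 is the maximum.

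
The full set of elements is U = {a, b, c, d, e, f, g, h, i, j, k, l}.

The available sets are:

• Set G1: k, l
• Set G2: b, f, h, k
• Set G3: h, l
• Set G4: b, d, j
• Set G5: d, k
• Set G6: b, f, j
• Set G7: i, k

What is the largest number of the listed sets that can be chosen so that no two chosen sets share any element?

G3, G4, G7 are pairwise disjoint (G3={h,l}; G4={b,d,j}; G7={i,k}).
Every remaining set overlaps one of these, and no 4 of the listed sets are pairwise disjoint, so 3 is the maximum.

3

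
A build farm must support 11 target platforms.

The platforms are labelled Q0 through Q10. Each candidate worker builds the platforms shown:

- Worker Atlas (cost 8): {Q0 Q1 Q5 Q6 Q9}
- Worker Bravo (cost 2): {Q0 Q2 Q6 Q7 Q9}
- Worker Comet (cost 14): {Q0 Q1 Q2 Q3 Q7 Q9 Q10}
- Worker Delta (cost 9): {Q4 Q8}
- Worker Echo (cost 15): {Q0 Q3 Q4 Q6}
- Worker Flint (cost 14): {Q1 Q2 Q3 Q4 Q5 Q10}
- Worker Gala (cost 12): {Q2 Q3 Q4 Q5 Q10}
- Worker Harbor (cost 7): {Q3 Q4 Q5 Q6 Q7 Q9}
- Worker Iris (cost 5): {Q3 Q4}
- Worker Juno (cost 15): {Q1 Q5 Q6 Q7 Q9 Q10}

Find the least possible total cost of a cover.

Bravo, Delta, Flint together cover every platform (Bravo ∪ Delta ∪ Flint = {Q0, Q1, Q2, Q3, Q4, Q5, Q6, Q7, Q8, Q9, Q10}); total cost 2 + 9 + 14 = 25.
The greedy pick Bravo, Harbor, Comet, Delta costs 32; no covering selection beats 25.

25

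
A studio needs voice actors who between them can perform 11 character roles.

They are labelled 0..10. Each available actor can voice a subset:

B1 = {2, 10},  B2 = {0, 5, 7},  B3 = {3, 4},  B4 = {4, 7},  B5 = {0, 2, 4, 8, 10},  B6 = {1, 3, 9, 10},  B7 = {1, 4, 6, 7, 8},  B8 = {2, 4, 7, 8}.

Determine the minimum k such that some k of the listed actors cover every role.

Take {B2, B6, B7, B8}. Their union is {0, 1, 2, 3, 4, 5, 6, 7, 8, 9, 10}, which is all 11 roles.
No 3 of the 8 actors cover everything (all 56 combinations miss at least one role), so 4 is optimal.

4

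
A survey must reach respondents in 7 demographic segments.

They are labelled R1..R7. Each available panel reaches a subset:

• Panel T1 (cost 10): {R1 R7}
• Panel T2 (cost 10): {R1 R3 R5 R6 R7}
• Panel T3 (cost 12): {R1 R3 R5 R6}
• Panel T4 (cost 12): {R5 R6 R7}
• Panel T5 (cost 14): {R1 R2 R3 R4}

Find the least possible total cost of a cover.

T2, T5 together cover every segment (T2 ∪ T5 = {R1, R2, R3, R4, R5, R6, R7}); total cost 10 + 14 = 24.
No covering selection has total cost below 24.

24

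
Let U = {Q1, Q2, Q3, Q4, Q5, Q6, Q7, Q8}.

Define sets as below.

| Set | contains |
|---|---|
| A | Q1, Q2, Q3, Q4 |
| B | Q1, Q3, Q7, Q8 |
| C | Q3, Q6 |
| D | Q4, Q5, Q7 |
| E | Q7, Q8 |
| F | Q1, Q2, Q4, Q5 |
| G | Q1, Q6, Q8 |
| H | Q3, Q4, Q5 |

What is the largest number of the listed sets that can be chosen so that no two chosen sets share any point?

C, E, F are pairwise disjoint (C={Q3,Q6}; E={Q7,Q8}; F={Q1,Q2,Q4,Q5}).
Every remaining set overlaps one of these, and no 4 of the listed sets are pairwise disjoint, so 3 is the maximum.

3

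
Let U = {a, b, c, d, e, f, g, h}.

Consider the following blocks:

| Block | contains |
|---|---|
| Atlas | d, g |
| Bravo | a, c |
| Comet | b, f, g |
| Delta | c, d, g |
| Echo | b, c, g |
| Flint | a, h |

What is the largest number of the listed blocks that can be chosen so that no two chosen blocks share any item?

2

Delta, Flint are pairwise disjoint (Delta={c,d,g}; Flint={a,h}).
Every remaining block overlaps one of these, and no 3 of the listed blocks are pairwise disjoint, so 2 is the maximum.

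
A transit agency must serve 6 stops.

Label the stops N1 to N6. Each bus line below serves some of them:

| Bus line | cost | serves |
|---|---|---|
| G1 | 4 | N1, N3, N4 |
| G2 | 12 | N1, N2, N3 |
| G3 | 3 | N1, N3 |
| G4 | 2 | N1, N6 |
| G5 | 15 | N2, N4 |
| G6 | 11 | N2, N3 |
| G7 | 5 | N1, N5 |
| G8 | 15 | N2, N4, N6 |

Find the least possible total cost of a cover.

G1, G4, G6, G7 together cover every stop (G1 ∪ G4 ∪ G6 ∪ G7 = {N1, N2, N3, N4, N5, N6}); total cost 4 + 2 + 11 + 5 = 22.
No covering selection has total cost below 22.

22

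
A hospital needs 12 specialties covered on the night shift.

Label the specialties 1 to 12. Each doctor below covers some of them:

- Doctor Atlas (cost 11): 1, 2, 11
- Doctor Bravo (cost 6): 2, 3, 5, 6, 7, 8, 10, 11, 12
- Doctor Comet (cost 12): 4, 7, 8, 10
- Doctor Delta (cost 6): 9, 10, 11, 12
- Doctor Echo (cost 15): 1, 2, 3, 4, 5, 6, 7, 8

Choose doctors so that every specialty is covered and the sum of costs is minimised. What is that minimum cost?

Delta, Echo together cover every specialty (Delta ∪ Echo = {1, 2, 3, 4, 5, 6, 7, 8, 9, 10, 11, 12}); total cost 6 + 15 = 21.
The greedy pick Bravo, Delta, Echo costs 27; no covering selection beats 21.

21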